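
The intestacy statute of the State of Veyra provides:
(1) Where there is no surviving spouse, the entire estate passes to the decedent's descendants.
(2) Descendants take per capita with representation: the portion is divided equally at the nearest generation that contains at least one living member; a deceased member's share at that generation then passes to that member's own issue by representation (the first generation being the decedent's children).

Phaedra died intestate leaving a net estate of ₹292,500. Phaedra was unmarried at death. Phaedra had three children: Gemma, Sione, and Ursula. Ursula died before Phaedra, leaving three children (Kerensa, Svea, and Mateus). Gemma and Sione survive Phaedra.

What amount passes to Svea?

Svea receives ₹32,500.

The entire ₹292,500 passes to the descendants.
That amount (₹292,500) is divided into 3 shares of ₹97,500: Gemma and Sione each take ₹97,500; Ursula's ₹97,500 share passes to Ursula's issue.
Ursula's share (₹97,500) is divided into 3 shares of ₹32,500: Kerensa, Svea, and Mateus each take ₹32,500.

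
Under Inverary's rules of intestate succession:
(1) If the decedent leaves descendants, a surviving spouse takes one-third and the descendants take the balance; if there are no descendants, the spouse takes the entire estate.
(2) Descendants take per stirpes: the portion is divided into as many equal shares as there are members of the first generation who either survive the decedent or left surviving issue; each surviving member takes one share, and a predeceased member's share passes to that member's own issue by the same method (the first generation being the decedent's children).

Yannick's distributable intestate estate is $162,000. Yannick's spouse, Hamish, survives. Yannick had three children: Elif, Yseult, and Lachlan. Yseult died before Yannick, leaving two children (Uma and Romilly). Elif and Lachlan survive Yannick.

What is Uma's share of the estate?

Hamish takes one-third of $162,000 = $54,000. The remaining $108,000 passes to the descendants.
The descendants' portion ($108,000) is divided into 3 shares of $36,000: Elif and Lachlan each take $36,000; Yseult's $36,000 share passes to Yseult's issue.
Yseult's share ($36,000) is divided into 2 shares of $18,000: Uma and Romilly each take $18,000.

Uma receives $18,000.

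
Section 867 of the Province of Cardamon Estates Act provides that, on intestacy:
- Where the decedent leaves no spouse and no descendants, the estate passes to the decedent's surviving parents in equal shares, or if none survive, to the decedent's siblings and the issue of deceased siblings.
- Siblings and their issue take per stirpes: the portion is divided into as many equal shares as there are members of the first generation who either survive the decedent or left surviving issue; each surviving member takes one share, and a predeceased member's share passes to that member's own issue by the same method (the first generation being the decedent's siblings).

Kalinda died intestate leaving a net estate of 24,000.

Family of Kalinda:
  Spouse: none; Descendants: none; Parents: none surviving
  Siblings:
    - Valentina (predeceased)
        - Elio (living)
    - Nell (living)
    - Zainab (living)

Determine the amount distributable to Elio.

The entire 24,000 passes to the siblings and their issue.
That amount (24,000) is divided into 3 shares of 8,000: Nell and Zainab each take 8,000; Valentina's 8,000 share passes to Valentina's issue.
Valentina's share (8,000) passes entirely to Elio.

Elio receives 8,000.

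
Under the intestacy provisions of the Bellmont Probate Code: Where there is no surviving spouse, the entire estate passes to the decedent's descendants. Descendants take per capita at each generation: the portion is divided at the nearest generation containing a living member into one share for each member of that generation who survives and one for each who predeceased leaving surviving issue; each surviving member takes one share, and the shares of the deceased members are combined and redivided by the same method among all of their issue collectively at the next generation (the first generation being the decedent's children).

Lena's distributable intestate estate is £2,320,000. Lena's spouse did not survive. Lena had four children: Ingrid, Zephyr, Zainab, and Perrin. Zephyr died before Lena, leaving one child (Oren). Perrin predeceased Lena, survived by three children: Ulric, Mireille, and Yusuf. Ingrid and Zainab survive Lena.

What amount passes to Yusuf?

The entire £2,320,000 passes to the descendants.
That amount (£2,320,000) is divided at the children's generation into 4 shares of £580,000. Ingrid and Zainab each take £580,000. The 2 shares of the deceased (Zephyr and Perrin) are combined into a pool of £1,160,000.
That pool (£1,160,000) is divided at the grandchildren's generation equally among Oren, Ulric, Mireille, and Yusuf: £290,000 each.

Yusuf receives £290,000.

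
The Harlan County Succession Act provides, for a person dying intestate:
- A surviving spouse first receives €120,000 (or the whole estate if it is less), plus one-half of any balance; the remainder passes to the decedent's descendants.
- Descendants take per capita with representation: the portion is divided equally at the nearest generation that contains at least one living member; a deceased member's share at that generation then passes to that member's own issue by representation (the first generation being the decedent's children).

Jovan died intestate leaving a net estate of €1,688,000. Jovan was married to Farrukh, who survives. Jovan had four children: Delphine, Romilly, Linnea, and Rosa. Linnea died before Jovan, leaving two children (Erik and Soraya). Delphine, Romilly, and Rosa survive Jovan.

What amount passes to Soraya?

Farrukh first takes €120,000, leaving a balance of €1,568,000. Farrukh then takes one-half of the balance (€784,000), for a total of €904,000. The remaining €784,000 passes to the descendants.
The descendants' portion (€784,000) is divided into 4 shares of €196,000: Delphine, Romilly, and Rosa each take €196,000; Linnea's €196,000 share passes to Linnea's issue.
Linnea's share (€196,000) is divided into 2 shares of €98,000: Erik and Soraya each take €98,000.

Soraya receives €98,000.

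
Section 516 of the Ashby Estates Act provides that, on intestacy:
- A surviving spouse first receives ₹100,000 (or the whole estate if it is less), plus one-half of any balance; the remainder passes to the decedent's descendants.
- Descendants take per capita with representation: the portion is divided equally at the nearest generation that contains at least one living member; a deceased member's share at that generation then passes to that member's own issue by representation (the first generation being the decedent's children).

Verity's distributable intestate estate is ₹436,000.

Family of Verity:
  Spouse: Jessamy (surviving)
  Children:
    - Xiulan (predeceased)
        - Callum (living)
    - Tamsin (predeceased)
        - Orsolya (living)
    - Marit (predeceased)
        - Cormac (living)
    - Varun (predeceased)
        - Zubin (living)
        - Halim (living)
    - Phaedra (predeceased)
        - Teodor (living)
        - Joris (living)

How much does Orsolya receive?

Orsolya receives ₹24,000.

Jessamy first takes ₹100,000, leaving a balance of ₹336,000. Jessamy then takes one-half of the balance (₹168,000), for a total of ₹268,000. The remaining ₹168,000 passes to the descendants.
No child survives, so the initial division is made at the grandchildren's generation.
The descendants' portion (₹168,000) is divided into 7 shares of ₹24,000: Callum, Orsolya, Cormac, Zubin, Halim, Teodor, and Joris each take ₹24,000.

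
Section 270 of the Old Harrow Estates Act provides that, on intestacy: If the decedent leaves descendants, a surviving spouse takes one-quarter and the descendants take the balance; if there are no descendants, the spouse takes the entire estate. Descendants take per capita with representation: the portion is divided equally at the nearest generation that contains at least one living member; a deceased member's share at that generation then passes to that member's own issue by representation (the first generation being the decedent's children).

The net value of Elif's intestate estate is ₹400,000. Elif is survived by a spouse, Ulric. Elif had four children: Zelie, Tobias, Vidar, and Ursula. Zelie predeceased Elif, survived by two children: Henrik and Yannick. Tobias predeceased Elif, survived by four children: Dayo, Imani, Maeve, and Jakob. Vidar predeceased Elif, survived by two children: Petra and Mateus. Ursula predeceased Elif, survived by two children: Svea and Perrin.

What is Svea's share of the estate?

Svea receives ₹30,000.

Ulric takes one-quarter of ₹400,000 = ₹100,000. The remaining ₹300,000 passes to the descendants.
No child survives, so the initial division is made at the grandchildren's generation.
The descendants' portion (₹300,000) is divided into 10 shares of ₹30,000: Henrik, Yannick, Dayo, Imani, Maeve, Jakob, Petra, Mateus, Svea, and Perrin each take ₹30,000.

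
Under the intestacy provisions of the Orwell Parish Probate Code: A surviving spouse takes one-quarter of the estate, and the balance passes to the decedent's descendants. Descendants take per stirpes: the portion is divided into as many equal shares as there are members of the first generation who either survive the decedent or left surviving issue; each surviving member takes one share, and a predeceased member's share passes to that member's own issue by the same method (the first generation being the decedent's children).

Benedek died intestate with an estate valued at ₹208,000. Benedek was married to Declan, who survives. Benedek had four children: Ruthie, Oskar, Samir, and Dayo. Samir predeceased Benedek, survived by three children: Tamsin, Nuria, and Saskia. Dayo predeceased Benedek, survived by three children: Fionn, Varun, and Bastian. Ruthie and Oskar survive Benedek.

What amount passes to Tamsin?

Tamsin receives ₹13,000.

Declan takes one-quarter of ₹208,000 = ₹52,000. The remaining ₹156,000 passes to the descendants.
The descendants' portion (₹156,000) is divided into 4 shares of ₹39,000: Ruthie and Oskar each take ₹39,000; Samir's ₹39,000 share passes to Samir's issue; Dayo's ₹39,000 share passes to Dayo's issue.
Samir's share (₹39,000) is divided into 3 shares of ₹13,000: Tamsin, Nuria, and Saskia each take ₹13,000.
Dayo's share (₹39,000) is divided into 3 shares of ₹13,000: Fionn, Varun, and Bastian each take ₹13,000.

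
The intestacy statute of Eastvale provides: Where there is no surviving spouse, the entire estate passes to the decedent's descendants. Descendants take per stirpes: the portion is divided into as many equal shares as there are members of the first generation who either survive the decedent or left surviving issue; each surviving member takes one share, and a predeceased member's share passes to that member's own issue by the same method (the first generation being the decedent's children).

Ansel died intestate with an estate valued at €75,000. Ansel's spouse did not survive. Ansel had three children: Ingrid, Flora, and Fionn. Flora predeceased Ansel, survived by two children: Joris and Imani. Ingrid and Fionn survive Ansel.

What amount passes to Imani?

The entire €75,000 passes to the descendants.
That amount (€75,000) is divided into 3 shares of €25,000: Ingrid and Fionn each take €25,000; Flora's €25,000 share passes to Flora's issue.
Flora's share (€25,000) is divided into 2 shares of €12,500: Joris and Imani each take €12,500.

Imani receives €12,500.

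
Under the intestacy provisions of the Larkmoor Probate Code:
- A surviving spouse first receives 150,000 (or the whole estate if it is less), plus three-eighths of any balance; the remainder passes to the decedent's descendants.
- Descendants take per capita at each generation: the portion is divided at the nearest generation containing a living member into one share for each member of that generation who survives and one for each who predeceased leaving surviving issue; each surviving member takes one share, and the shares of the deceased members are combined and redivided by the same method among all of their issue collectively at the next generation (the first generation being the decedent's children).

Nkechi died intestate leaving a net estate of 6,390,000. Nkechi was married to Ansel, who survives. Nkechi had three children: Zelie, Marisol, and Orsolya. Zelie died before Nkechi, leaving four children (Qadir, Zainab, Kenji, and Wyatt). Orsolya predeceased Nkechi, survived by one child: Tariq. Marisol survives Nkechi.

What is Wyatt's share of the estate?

Wyatt receives 520,000.

Ansel first takes 150,000, leaving a balance of 6,240,000. Ansel then takes three-eighths of the balance (2,340,000), for a total of 2,490,000. The remaining 3,900,000 passes to the descendants.
The descendants' portion (3,900,000) is divided at the children's generation into 3 shares of 1,300,000. Marisol takes 1,300,000. The 2 shares of the deceased (Zelie and Orsolya) are combined into a pool of 2,600,000.
That pool (2,600,000) is divided at the grandchildren's generation equally among Qadir, Zainab, Kenji, Wyatt, and Tariq: 520,000 each.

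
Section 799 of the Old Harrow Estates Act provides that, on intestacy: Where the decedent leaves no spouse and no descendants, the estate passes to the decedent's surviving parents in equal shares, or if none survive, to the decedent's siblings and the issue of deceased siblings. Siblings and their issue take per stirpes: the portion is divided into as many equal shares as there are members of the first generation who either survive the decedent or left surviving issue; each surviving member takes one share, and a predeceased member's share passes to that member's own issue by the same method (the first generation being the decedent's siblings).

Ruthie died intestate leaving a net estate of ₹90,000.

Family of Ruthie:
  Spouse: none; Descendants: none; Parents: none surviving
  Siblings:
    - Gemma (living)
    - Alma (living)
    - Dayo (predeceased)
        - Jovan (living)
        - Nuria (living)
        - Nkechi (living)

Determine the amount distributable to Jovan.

The entire ₹90,000 passes to the siblings and their issue.
That amount (₹90,000) is divided into 3 shares of ₹30,000: Gemma and Alma each take ₹30,000; Dayo's ₹30,000 share passes to Dayo's issue.
Dayo's share (₹30,000) is divided into 3 shares of ₹10,000: Jovan, Nuria, and Nkechi each take ₹10,000.

Jovan receives ₹10,000.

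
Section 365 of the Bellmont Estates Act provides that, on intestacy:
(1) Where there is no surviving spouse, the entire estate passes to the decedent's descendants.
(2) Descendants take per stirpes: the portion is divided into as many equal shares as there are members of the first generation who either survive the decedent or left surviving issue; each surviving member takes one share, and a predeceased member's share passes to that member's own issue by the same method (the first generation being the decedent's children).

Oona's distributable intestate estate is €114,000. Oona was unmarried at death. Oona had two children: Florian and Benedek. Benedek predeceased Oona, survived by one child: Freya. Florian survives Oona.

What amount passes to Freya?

Freya receives €57,000.

The entire €114,000 passes to the descendants.
That amount (€114,000) is divided into 2 shares of €57,000: Florian takes €57,000; Benedek's €57,000 share passes to Benedek's issue.
Benedek's share (€57,000) passes entirely to Freya.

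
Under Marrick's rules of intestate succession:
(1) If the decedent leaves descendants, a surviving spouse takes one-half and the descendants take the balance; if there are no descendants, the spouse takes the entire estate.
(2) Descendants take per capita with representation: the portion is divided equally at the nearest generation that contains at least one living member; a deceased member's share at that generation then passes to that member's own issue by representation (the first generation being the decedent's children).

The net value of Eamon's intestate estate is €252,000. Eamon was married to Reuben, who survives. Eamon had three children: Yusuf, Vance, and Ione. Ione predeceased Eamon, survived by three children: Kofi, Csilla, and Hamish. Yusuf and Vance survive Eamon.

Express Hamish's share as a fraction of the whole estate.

Reuben takes one-half of €252,000 = €126,000. The remaining €126,000 passes to the descendants.
The descendants' portion (€126,000) is divided into 3 shares of €42,000: Yusuf and Vance each take €42,000; Ione's €42,000 share passes to Ione's issue.
Ione's share (€42,000) is divided into 3 shares of €14,000: Kofi, Csilla, and Hamish each take €14,000.

Hamish receives 1/18 of the estate.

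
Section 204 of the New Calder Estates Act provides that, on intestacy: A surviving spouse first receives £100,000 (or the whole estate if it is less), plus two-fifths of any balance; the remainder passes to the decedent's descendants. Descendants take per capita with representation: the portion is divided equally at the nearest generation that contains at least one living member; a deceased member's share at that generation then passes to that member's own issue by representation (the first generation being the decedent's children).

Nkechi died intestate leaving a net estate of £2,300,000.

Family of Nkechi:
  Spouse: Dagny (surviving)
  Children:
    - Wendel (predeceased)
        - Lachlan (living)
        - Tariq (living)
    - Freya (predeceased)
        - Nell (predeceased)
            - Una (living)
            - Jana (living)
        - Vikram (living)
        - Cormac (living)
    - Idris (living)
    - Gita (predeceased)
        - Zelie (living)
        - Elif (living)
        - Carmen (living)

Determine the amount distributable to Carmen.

Carmen receives £110,000.

Dagny first takes £100,000, leaving a balance of £2,200,000. Dagny then takes two-fifths of the balance (£880,000), for a total of £980,000. The remaining £1,320,000 passes to the descendants.
The descendants' portion (£1,320,000) is divided into 4 shares of £330,000: Idris takes £330,000; Wendel's £330,000 share passes to Wendel's issue; Freya's £330,000 share passes to Freya's issue; Gita's £330,000 share passes to Gita's issue.
Wendel's share (£330,000) is divided into 2 shares of £165,000: Lachlan and Tariq each take £165,000.
Freya's share (£330,000) is divided into 3 shares of £110,000: Vikram and Cormac each take £110,000; Nell's £110,000 share passes to Nell's issue.
Nell's share (£110,000) is divided into 2 shares of £55,000: Una and Jana each take £55,000.
Gita's share (£330,000) is divided into 3 shares of £110,000: Zelie, Elif, and Carmen each take £110,000.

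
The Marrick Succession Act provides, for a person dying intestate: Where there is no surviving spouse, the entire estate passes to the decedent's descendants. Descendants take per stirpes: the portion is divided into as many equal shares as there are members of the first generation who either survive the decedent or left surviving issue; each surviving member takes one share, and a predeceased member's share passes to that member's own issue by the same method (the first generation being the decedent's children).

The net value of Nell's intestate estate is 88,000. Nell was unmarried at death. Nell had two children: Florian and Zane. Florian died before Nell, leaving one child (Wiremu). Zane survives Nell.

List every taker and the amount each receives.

Wiremu: 44,000; Zane: 44,000

The entire 88,000 passes to the descendants.
That amount (88,000) is divided into 2 shares of 44,000: Zane takes 44,000; Florian's 44,000 share passes to Florian's issue.
Florian's share (44,000) passes entirely to Wiremu.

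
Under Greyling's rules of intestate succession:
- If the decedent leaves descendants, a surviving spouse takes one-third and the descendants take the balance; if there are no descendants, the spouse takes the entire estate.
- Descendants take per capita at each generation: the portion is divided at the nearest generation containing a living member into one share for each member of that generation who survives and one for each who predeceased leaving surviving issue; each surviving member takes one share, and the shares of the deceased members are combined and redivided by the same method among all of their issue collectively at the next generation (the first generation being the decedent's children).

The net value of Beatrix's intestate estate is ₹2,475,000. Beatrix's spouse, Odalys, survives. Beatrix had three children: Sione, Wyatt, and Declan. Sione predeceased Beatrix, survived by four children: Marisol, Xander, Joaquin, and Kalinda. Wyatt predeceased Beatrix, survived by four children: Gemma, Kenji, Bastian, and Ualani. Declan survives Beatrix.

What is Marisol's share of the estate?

Odalys takes one-third of ₹2,475,000 = ₹825,000. The remaining ₹1,650,000 passes to the descendants.
The descendants' portion (₹1,650,000) is divided at the children's generation into 3 shares of ₹550,000. Declan takes ₹550,000. The 2 shares of the deceased (Sione and Wyatt) are combined into a pool of ₹1,100,000.
That pool (₹1,100,000) is divided at the grandchildren's generation equally among Marisol, Xander, Joaquin, Kalinda, Gemma, Kenji, Bastian, and Ualani: ₹137,500 each.

Marisol receives ₹137,500.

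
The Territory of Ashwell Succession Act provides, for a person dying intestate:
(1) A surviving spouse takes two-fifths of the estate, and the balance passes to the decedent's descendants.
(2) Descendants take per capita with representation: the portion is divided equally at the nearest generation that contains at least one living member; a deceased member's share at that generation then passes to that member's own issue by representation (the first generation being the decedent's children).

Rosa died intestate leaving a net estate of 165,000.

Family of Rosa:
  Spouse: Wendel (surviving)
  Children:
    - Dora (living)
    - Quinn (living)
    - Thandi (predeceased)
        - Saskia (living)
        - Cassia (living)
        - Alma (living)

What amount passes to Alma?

Alma receives 11,000.

Wendel takes two-fifths of 165,000 = 66,000. The remaining 99,000 passes to the descendants.
The descendants' portion (99,000) is divided into 3 shares of 33,000: Dora and Quinn each take 33,000; Thandi's 33,000 share passes to Thandi's issue.
Thandi's share (33,000) is divided into 3 shares of 11,000: Saskia, Cassia, and Alma each take 11,000.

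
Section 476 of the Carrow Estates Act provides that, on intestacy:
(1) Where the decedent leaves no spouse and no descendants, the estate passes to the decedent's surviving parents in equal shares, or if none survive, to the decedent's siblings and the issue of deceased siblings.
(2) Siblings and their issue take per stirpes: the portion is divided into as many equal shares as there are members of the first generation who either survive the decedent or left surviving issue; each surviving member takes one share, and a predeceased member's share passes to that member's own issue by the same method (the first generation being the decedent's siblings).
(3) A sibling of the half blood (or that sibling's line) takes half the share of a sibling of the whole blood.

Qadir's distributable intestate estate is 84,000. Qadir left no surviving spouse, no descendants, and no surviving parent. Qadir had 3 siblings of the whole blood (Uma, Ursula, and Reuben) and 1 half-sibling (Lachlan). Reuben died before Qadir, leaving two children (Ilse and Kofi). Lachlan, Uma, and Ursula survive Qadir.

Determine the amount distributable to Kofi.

The entire 84,000 passes to the siblings and their issue.
Counting each half-blood sibling's line as half a unit, there are 7/2 units in 84,000, so one unit is 24,000. Whole-blood lines (Uma, Ursula, and Reuben) take 24,000 each; half-blood lines (Lachlan) take 12,000 each.
Reuben's share (24,000) is divided into 2 shares of 12,000: Ilse and Kofi each take 12,000.

Kofi receives 12,000.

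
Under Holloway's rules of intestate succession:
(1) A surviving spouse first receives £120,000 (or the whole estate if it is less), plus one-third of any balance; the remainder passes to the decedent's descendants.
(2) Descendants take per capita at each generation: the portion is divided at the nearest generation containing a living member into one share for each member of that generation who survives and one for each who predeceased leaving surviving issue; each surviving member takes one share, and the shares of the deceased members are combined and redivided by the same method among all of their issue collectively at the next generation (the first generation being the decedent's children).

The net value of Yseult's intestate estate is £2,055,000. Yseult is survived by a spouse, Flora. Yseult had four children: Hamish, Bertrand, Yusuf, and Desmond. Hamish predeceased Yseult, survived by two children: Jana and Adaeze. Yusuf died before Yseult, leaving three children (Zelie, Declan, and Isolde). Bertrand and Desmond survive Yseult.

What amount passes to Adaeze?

Flora first takes £120,000, leaving a balance of £1,935,000. Flora then takes one-third of the balance (£645,000), for a total of £765,000. The remaining £1,290,000 passes to the descendants.
The descendants' portion (£1,290,000) is divided at the children's generation into 4 shares of £322,500. Bertrand and Desmond each take £322,500. The 2 shares of the deceased (Hamish and Yusuf) are combined into a pool of £645,000.
That pool (£645,000) is divided at the grandchildren's generation equally among Jana, Adaeze, Zelie, Declan, and Isolde: £129,000 each.

Adaeze receives £129,000.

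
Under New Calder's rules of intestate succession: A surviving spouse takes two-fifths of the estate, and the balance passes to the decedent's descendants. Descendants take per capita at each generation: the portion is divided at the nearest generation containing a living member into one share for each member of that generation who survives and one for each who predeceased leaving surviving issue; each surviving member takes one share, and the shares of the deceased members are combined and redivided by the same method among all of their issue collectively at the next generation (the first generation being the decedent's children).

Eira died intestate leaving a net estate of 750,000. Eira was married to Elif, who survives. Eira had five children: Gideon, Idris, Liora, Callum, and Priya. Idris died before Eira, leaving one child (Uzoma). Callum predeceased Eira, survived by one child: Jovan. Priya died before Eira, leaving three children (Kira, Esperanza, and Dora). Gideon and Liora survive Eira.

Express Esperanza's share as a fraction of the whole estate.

Esperanza receives 9/125 of the estate.

Elif takes two-fifths of 750,000 = 300,000. The remaining 450,000 passes to the descendants.
The descendants' portion (450,000) is divided at the children's generation into 5 shares of 90,000. Gideon and Liora each take 90,000. The 3 shares of the deceased (Idris, Callum, and Priya) are combined into a pool of 270,000.
That pool (270,000) is divided at the grandchildren's generation equally among Uzoma, Jovan, Kira, Esperanza, and Dora: 54,000 each.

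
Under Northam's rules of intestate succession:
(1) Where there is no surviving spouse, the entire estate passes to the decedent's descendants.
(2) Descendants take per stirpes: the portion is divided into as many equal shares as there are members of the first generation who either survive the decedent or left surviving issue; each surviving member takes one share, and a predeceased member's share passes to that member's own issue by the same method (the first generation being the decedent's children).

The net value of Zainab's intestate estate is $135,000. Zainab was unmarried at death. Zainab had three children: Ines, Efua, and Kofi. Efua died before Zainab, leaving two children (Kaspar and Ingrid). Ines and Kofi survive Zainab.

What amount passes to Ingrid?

The entire $135,000 passes to the descendants.
That amount ($135,000) is divided into 3 shares of $45,000: Ines and Kofi each take $45,000; Efua's $45,000 share passes to Efua's issue.
Efua's share ($45,000) is divided into 2 shares of $22,500: Kaspar and Ingrid each take $22,500.

Ingrid receives $22,500.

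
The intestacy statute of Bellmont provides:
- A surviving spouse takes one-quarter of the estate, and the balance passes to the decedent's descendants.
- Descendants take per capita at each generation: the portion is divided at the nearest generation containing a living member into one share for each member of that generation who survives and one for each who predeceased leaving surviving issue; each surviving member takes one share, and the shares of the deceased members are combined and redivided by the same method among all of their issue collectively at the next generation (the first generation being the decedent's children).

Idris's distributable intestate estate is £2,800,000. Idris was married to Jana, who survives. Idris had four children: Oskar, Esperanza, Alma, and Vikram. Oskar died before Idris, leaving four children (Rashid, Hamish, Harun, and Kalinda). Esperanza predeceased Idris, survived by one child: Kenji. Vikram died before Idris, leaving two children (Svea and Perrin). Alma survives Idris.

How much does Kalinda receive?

Kalinda receives £225,000.

Jana takes one-quarter of £2,800,000 = £700,000. The remaining £2,100,000 passes to the descendants.
The descendants' portion (£2,100,000) is divided at the children's generation into 4 shares of £525,000. Alma takes £525,000. The 3 shares of the deceased (Oskar, Esperanza, and Vikram) are combined into a pool of £1,575,000.
That pool (£1,575,000) is divided at the grandchildren's generation equally among Rashid, Hamish, Harun, Kalinda, Kenji, Svea, and Perrin: £225,000 each.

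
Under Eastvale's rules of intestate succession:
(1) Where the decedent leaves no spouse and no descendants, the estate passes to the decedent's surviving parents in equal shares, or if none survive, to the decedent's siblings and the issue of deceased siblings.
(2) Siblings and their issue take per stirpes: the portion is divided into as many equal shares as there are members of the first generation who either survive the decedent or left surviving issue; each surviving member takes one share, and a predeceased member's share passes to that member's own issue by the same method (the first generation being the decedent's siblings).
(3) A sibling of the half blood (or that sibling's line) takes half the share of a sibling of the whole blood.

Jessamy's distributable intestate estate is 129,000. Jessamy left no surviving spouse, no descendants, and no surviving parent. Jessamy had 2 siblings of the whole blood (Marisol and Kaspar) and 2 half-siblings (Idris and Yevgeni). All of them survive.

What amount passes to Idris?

Idris receives 21,500.

The entire 129,000 passes to the siblings and their issue.
Counting each half-blood sibling's line as half a unit, there are 3 units in 129,000, so one unit is 43,000. Whole-blood lines (Marisol and Kaspar) take 43,000 each; half-blood lines (Idris and Yevgeni) take 21,500 each.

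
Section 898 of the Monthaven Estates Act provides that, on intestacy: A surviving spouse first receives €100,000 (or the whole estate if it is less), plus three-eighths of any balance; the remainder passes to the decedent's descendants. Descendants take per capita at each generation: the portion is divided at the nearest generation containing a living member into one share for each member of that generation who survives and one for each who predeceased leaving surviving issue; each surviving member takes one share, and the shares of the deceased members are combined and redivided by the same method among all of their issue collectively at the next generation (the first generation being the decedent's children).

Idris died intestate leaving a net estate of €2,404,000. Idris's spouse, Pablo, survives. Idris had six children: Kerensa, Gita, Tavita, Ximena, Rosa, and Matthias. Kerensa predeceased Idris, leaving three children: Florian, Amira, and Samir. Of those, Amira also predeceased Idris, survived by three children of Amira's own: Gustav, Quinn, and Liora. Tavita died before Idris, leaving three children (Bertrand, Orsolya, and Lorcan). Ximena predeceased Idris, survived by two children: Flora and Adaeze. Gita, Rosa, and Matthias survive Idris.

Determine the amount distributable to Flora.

Pablo first takes €100,000, leaving a balance of €2,304,000. Pablo then takes three-eighths of the balance (€864,000), for a total of €964,000. The remaining €1,440,000 passes to the descendants.
The descendants' portion (€1,440,000) is divided at the children's generation into 6 shares of €240,000. Gita, Rosa, and Matthias each take €240,000. The 3 shares of the deceased (Kerensa, Tavita, and Ximena) are combined into a pool of €720,000.
That pool (€720,000) is divided at the grandchildren's generation into 8 shares of €90,000. Florian, Samir, Bertrand, Orsolya, Lorcan, Flora, and Adaeze each take €90,000. The remaining share for the deceased Amira (€90,000) is carried to the next generation.
That pool (€90,000) is divided at the great-grandchildren's generation equally among Gustav, Quinn, and Liora: €30,000 each.

Flora receives €90,000.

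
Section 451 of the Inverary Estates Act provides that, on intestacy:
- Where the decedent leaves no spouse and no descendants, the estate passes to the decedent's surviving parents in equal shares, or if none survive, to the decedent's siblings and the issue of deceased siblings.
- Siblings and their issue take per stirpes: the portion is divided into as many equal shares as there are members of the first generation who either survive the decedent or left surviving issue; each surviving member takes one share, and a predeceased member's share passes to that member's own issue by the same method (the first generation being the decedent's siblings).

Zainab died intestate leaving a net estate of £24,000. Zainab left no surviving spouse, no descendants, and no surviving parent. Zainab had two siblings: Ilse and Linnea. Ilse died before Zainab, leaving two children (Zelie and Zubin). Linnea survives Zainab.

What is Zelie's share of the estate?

Zelie receives £6,000.

The entire £24,000 passes to the siblings and their issue.
That amount (£24,000) is divided into 2 shares of £12,000: Linnea takes £12,000; Ilse's £12,000 share passes to Ilse's issue.
Ilse's share (£12,000) is divided into 2 shares of £6,000: Zelie and Zubin each take £6,000.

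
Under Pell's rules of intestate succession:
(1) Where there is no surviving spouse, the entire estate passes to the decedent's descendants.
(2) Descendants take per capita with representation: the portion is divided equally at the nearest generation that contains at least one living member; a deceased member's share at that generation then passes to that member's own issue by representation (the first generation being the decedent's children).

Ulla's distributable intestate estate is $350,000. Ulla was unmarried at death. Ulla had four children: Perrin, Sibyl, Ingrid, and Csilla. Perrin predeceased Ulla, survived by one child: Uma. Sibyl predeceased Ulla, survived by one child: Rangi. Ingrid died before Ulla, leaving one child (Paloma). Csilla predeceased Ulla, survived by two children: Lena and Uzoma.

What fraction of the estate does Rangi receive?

Rangi receives 1/5 of the estate.

The entire $350,000 passes to the descendants.
No child survives, so the initial division is made at the grandchildren's generation.
That amount ($350,000) is divided into 5 shares of $70,000: Uma, Rangi, Paloma, Lena, and Uzoma each take $70,000.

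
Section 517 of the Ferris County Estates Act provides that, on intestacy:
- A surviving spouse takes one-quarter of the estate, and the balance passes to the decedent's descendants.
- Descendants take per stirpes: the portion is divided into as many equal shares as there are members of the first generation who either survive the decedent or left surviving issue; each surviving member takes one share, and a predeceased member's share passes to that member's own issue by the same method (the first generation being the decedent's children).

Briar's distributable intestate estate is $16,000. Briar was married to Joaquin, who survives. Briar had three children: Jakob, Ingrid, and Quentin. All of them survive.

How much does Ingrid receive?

Joaquin takes one-quarter of $16,000 = $4,000. The remaining $12,000 passes to the descendants.
The descendants' portion ($12,000) is divided into 3 shares of $4,000: Jakob, Ingrid, and Quentin each take $4,000.

Ingrid receives $4,000.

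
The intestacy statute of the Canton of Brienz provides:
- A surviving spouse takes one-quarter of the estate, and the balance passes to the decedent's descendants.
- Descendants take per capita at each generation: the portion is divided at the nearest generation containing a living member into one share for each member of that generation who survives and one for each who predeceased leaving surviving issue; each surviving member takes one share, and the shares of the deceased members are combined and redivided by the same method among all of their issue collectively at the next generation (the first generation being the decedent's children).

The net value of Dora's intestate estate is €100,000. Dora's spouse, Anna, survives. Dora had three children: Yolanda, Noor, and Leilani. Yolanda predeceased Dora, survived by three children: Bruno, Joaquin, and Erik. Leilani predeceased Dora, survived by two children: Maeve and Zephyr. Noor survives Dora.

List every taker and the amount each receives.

Anna takes one-quarter of €100,000 = €25,000. The remaining €75,000 passes to the descendants.
The descendants' portion (€75,000) is divided at the children's generation into 3 shares of €25,000. Noor takes €25,000. The 2 shares of the deceased (Yolanda and Leilani) are combined into a pool of €50,000.
That pool (€50,000) is divided at the grandchildren's generation equally among Bruno, Joaquin, Erik, Maeve, and Zephyr: €10,000 each.

Anna: €25,000; Bruno: €10,000; Joaquin: €10,000; Erik: €10,000; Noor: €25,000; Maeve: €10,000; Zephyr: €10,000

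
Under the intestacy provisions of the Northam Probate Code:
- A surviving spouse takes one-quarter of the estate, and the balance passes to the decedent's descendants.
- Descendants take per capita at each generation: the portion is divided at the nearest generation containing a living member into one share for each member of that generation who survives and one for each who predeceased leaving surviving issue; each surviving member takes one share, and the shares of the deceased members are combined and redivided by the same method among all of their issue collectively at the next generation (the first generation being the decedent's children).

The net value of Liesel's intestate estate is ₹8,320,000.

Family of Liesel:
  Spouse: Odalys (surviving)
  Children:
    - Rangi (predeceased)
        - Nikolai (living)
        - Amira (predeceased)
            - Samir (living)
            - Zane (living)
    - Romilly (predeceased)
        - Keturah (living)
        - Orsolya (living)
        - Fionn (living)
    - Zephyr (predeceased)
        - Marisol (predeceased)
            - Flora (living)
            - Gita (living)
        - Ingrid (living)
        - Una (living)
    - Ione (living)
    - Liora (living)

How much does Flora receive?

Odalys takes one-quarter of ₹8,320,000 = ₹2,080,000. The remaining ₹6,240,000 passes to the descendants.
The descendants' portion (₹6,240,000) is divided at the children's generation into 5 shares of ₹1,248,000. Ione and Liora each take ₹1,248,000. The 3 shares of the deceased (Rangi, Romilly, and Zephyr) are combined into a pool of ₹3,744,000.
That pool (₹3,744,000) is divided at the grandchildren's generation into 8 shares of ₹468,000. Nikolai, Keturah, Orsolya, Fionn, Ingrid, and Una each take ₹468,000. The 2 shares of the deceased (Amira and Marisol) are combined into a pool of ₹936,000.
That pool (₹936,000) is divided at the great-grandchildren's generation equally among Samir, Zane, Flora, and Gita: ₹234,000 each.

Flora receives ₹234,000.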